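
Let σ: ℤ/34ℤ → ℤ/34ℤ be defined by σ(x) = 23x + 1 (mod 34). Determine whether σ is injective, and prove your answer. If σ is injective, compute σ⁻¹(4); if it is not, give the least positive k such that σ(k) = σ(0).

9

By definition, σ is injective when σ(x_1) = σ(x_2) forces x_1 = x_2.
Suppose σ(x_1) = σ(x_2) in ℤ/34ℤ. Then 23x_1 + 1 ≡ 23x_2 + 1 (mod 34), therefore 23(x_1 − x_2) ≡ 0 (mod 34).
Since gcd(23, 34) = 1, 23 is invertible modulo 34, so x_1 − x_2 ≡ 0 (mod 34), i.e. x_1 = x_2.
So σ is injective.
We now compute 23⁻¹ mod 34 explicitly. Euclid's algorithm: 34 = 1·23 + 11, 23 = 2·11 + 1; back-substituting gives 1 = 3·23 − 2·34, so 23⁻¹ ≡ 3 (mod 34).
Since σ is injective, we compute σ⁻¹(4): solve 23x + 1 ≡ 4 (mod 34), i.e. 23x ≡ 3 (mod 34).
Multiplying by 23⁻¹ = 3 gives x ≡ 3·3 = 9 ≡ 9 (mod 34).
Check: σ(9) = 23·9 + 1 = 208 = 6·34 + 4 ≡ 4 (mod 34).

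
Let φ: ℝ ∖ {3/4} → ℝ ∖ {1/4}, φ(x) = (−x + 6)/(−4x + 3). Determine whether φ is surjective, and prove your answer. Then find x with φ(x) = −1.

9/5

For any y ≠ 1/4, solving y(−4x + 3) = −x + 6 for x gives a well-defined x ≠ 3/4. So φ is surjective.
Solving φ(x) = −1: cross-multiplying gives −x + 6 = −1(−4x + 3), which rearranges to −5x = −9, so x = 9/5.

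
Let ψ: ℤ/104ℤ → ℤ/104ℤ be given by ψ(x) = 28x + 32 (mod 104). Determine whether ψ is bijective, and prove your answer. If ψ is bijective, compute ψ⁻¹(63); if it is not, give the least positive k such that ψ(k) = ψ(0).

26

By definition, ψ is injective if ψ(u) = ψ(v) implies u = v.
We have gcd(28, 104) = 4 > 1. Taking u = 0 and v = 26: ψ(0) = 32 and ψ(26) = 28·26 + 32 = 760 ≡ 32 (mod 104).
So ψ(0) = ψ(26) while 0 ≠ 26, so ψ is not injective, hence not bijective.
Since ψ is not bijective, we find the least positive k with ψ(k) = ψ(0): this means 28k ≡ 0 (mod 104), i.e. 104 ∣ 28k. Since gcd(28, 104) = 4, dividing through by 4 this holds exactly when 26 ∣ 7k, and as gcd(7, 26) = 1, exactly when 26 ∣ k.
The smallest positive such k is 26.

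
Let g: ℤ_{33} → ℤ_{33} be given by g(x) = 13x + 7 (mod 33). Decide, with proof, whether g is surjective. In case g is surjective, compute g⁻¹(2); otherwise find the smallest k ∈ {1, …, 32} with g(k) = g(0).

Recall: surjectivity means every element of the codomain has a preimage under g.
Since gcd(13, 33) = 1, 13 is invertible modulo 33. Euclid's algorithm: 33 = 2·13 + 7, 13 = 1·7 + 6, 7 = 1·6 + 1; back-substituting gives 1 = 28·13 − 11·33, so 13⁻¹ ≡ 28 (mod 33).
Then y ↦ 28(y − 7) is a two-sided inverse to g, so every y ∈ ℤ_{33} has a preimage.
Therefore g is surjective.
Since g is surjective, we find g⁻¹(2): we need 13x ≡ 2 − 7 ≡ 28 (mod 33). Using 13⁻¹ = 28: x ≡ 28·28 = 784 = 23·33 + 25, so x = 25.
Check: g(25) = 13·25 + 7 = 332 = 10·33 + 2 ≡ 2 (mod 33).

25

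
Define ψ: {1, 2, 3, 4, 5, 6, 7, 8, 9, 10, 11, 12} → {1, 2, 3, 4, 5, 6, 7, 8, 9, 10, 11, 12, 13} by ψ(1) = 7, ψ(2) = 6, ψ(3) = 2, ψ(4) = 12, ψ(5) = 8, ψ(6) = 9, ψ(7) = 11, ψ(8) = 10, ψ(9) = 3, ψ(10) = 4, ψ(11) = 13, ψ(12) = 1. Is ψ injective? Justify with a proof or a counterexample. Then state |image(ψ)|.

12

The values ψ(1), …, ψ(12) are 7, 6, 2, 12, 8, 9, 11, 10, 3, 4, 13, 1 — all distinct.
So ψ(x_1) = ψ(x_2) only when x_1 = x_2, and ψ is injective.
The image of ψ is {1, 2, 3, 4, 6, 7, 8, 9, 10, 11, 12, 13}, which has 12 elements.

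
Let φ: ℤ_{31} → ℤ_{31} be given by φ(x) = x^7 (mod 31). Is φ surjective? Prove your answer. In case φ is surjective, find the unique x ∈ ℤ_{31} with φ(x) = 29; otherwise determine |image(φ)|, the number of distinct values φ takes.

23

Since 31 is prime, the nonzero elements of ℤ_{31} form a cyclic group of order 30.
As gcd(7, 30) = 1, raising to the 7th power is a bijection on this group: if u^7 ≡ v^7 then (uv^{−1})^7 = 1, and the only element of order dividing gcd(7, 30) = 1 is 1, so u = v.
With φ(0) = 0 this makes φ injective on all of ℤ_{31}, hence bijective (finite equal-size domain and codomain). In particular φ is surjective.
Since φ is surjective, we find the preimage of 29. The inverse of x ↦ x^7 on (ℤ_{31})^× is x ↦ x^13, because 7·13 = 91 = 3·30 + 1 ≡ 1 (mod 30) and x^{30} = 1 for x ≠ 0 (Fermat). So φ⁻¹(29) = 29^13 mod 31.
Repeated squaring mod 31: 29^1 ≡ 29, 29^2 ≡ 29² = 841 ≡ 4, 29^4 ≡ 4² = 16, 29^8 ≡ 16² = 256 ≡ 8. Since 13 = 8 + 4 + 1, 29^13 ≡ 8·16·29: 8·16 = 128 ≡ 4, then 4·29 = 116 ≡ 23. So 29^13 ≡ 23 (mod 31).
Hence φ⁻¹(29) = 23.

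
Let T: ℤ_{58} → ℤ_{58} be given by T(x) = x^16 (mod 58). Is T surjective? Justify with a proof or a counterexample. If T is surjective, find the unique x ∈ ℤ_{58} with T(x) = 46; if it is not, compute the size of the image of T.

T(3): Repeated squaring mod 58: 3^1 ≡ 3, 3^2 ≡ 3² = 9, 3^4 ≡ 9² = 81 ≡ 23, 3^8 ≡ 23² = 529 ≡ 7, 3^16 ≡ 7² = 49. So 3^16 ≡ 49 (mod 58).
T(7): Repeated squaring mod 58: 7^1 ≡ 7, 7^2 ≡ 7² = 49, 7^4 ≡ 49² = 2401 ≡ 23, 7^8 ≡ 23² = 529 ≡ 7, 7^16 ≡ 7² = 49. So 7^16 ≡ 49 (mod 58).
So T(3) = T(7) = 49 while 3 ≠ 7, hence T is not injective.
A non-injective map from the 58-element set ℤ_{58} to itself takes at most 57 distinct values, so it cannot be surjective. So T is not surjective.
Since T is not surjective, we determine |image(T)|. Computing x^16 mod 58 for each x (by repeated squaring, reducing mod 58 at every step), the values T(0), T(1), …, T(57) are: 0, 1, 54, 49, 16, 25, 36, 49, 52, 23, 16, 53, 30, 53, 36, 7, 24, 1, 24, 45, 52, 23, 20, 7, 54, 45, 20, 25, 30, 29, 30, 25, 20, 45, 54, 7, 20, 23, 52, 45, 24, 1, 24, 7, 36, 53, 30, 53, 16, 23, 52, 49, 36, 25, 16, 49, 54, 1.
The distinct values are {0, 1, 7, 16, 20, 23, 24, 25, 29, 30, 36, 45, 49, 52, 53, 54}; there are 16 of them.

16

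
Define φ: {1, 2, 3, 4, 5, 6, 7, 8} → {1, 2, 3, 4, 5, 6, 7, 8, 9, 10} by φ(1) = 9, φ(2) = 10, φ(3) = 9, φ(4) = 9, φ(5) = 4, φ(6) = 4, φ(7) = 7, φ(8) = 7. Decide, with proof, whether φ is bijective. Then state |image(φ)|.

4

φ(1) = 9 = φ(3) with 1 ≠ 3, so φ is not injective, hence not bijective.
The image of φ is {4, 7, 9, 10}, which has 4 elements.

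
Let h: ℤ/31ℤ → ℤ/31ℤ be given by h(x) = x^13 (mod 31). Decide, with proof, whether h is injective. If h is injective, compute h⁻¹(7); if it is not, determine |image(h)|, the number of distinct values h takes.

Since 31 is prime, the nonzero elements of ℤ/31ℤ form a cyclic group of order 30.
As gcd(13, 30) = 1, raising to the 13th power is a bijection on this group: if s^13 ≡ t^13 then (st^{−1})^13 = 1, and the only element of order dividing gcd(13, 30) = 1 is 1, so s = t.
With h(0) = 0 this makes h injective on all of ℤ/31ℤ, hence bijective (finite equal-size domain and codomain). In particular h is injective.
Since h is injective, we find the preimage of 7. The inverse of x ↦ x^13 on (ℤ/31ℤ)^× is x ↦ x^7, because 13·7 = 91 = 3·30 + 1 ≡ 1 (mod 30) and x^{30} = 1 for x ≠ 0 (Fermat). So h⁻¹(7) = 7^7 mod 31.
Repeated squaring mod 31: 7^1 ≡ 7, 7^2 ≡ 7² = 49 ≡ 18, 7^4 ≡ 18² = 324 ≡ 14. Since 7 = 4 + 2 + 1, 7^7 ≡ 14·18·7: 14·18 = 252 ≡ 4, then 4·7 = 28. So 7^7 ≡ 28 (mod 31).
Hence h⁻¹(7) = 28.

28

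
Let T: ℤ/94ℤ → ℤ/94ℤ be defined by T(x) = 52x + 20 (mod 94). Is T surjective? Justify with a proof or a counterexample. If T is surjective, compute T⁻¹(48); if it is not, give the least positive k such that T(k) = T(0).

Recall that T is surjective if every y in the codomain equals T(x) for some x in the domain.
Since gcd(52, 94) = 2, we have 52x ≡ 0 (mod 2) for all x, so T(x) ≡ 0 (mod 2).
But 1 ≢ 0 (mod 2), so 1 ∈ ℤ/94ℤ has no preimage. Therefore T is not surjective.
Since T is not surjective, we find the least positive k with T(k) = T(0): this means 52k ≡ 0 (mod 94), i.e. 94 ∣ 52k. Since gcd(52, 94) = 2, dividing through by 2 this holds exactly when 47 ∣ 26k, and as gcd(26, 47) = 1, exactly when 47 ∣ k.
The smallest positive such k is 47.

47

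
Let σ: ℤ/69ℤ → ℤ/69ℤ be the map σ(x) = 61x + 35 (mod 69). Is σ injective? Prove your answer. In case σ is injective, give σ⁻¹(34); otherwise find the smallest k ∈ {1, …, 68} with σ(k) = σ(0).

If σ(x_1) = σ(x_2), then 61x_1 ≡ 61x_2 (mod 69). Because gcd(61, 69) = 1, we may cancel 61 to get x_1 ≡ x_2 (mod 69).
Therefore σ is injective.
We now compute 61⁻¹ mod 69 explicitly. Euclid's algorithm: 69 = 1·61 + 8, 61 = 7·8 + 5, 8 = 1·5 + 3, 5 = 1·3 + 2, 3 = 1·2 + 1; back-substituting gives 1 = 43·61 − 38·69, so 61⁻¹ ≡ 43 (mod 69).
Since σ is injective, we compute σ⁻¹(34): solve 61x + 35 ≡ 34 (mod 69), i.e. 61x ≡ 68 (mod 69).
Multiplying by 61⁻¹ = 43 gives x ≡ 43·68 = 2924 = 42·69 + 26 ≡ 26 (mod 69).
Check: σ(26) = 61·26 + 35 = 1621 = 23·69 + 34 ≡ 34 (mod 69).

26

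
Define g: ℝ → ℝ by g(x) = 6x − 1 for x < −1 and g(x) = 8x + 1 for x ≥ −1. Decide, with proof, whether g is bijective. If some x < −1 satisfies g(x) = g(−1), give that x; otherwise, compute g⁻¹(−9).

Both pieces are strictly increasing (slopes 6 and 8), so each is injective on its own interval.
The left piece maps (−∞, −1) onto (−∞, −7); the right piece maps [−1, ∞) onto [−7, ∞).
Since −7 = −7, the images partition ℝ: g is injective and surjective, hence bijective.
Because the two images are disjoint, no x < −1 has g(x) = g(−1), so we compute g⁻¹(−9): −9 lies in (−∞, −7), so solve 6x − 1 = −9: x = (−9 + 1)/6 = −4/3.

-4/3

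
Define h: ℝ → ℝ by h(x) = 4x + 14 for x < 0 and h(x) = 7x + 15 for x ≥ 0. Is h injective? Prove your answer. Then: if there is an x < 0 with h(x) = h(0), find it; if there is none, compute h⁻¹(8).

-3/2

Both pieces are strictly increasing (slopes 4 and 7), so each is injective on its own interval.
The left piece maps (−∞, 0) onto (−∞, 14); the right piece maps [0, ∞) onto [15, ∞).
These images are disjoint, so no value is attained by both pieces. So h is injective.
Because the two images are disjoint, no x < 0 has h(x) = h(0), so we compute h⁻¹(8): 8 lies in (−∞, 14), so solve 4x + 14 = 8: x = (8 − 14)/4 = −3/2.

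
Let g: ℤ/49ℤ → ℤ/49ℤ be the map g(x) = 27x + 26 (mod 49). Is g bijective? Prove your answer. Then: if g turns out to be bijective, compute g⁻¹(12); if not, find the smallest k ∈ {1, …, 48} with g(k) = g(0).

14

By definition, injectivity means: for all a, b in the domain, g(a) = g(b) implies a = b.
If g(a) = g(b), then 27a ≡ 27b (mod 49). Because gcd(27, 49) = 1, we may cancel 27 to get a ≡ b (mod 49).
We now compute 27⁻¹ mod 49 explicitly. Euclid's algorithm: 49 = 1·27 + 22, 27 = 1·22 + 5, 22 = 4·5 + 2, 5 = 2·2 + 1; back-substituting gives 1 = 20·27 − 11·49, so 27⁻¹ ≡ 20 (mod 49).
Then y ↦ 20(y − 26) is a two-sided inverse to g, so every y ∈ ℤ/49ℤ has a preimage.
Hence g is bijective.
Since g is bijective, we find g⁻¹(12): we need 27x ≡ 12 − 26 ≡ 35 (mod 49). Using 27⁻¹ = 20: x ≡ 20·35 = 700 = 14·49 + 14, so x = 14.
Check: g(14) = 27·14 + 26 = 404 = 8·49 + 12 ≡ 12 (mod 49).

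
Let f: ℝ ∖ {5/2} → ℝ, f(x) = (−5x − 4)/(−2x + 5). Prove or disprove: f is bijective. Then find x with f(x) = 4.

If f(x) = 5/2, cross-multiplying gives −2(−5x − 4) = −5(−2x + 5), which simplifies to 8 = −25 — false.  So 5/2 has no preimage and f is not surjective.
Hence f is not bijective.
Solving f(x) = 4: cross-multiplying gives −5x − 4 = 4(−2x + 5), which rearranges to 3x = 24, so x = 8.

8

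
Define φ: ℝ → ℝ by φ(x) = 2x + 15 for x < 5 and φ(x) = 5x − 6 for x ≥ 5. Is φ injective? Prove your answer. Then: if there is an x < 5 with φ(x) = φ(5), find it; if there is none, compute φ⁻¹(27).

2

Both pieces are strictly increasing (slopes 2 and 5), so each is injective on its own interval.
The left piece maps (−∞, 5) onto (−∞, 25); the right piece maps [5, ∞) onto [19, ∞).
These images overlap. In particular φ(5) = 19 (right piece), and solving 2x + 15 = 19 on the left piece gives x = 2 < 5.
So φ(2) = φ(5) with 2 ≠ 5, and φ is not injective. This x = 2 is the requested value below 5.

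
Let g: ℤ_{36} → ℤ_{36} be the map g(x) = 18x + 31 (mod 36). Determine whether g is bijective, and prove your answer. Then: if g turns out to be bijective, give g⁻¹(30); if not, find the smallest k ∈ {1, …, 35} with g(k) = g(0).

We have gcd(18, 36) = 18 > 1. Taking x_1 = 0 and x_2 = 2: g(0) = 31 and g(2) = 18·2 + 31 = 67 ≡ 31 (mod 36).
So g(0) = g(2) while 0 ≠ 2, so g is not injective, hence not bijective.
Since g is not bijective, we find the least positive k with g(k) = g(0): this means 18k ≡ 0 (mod 36), i.e. 36 ∣ 18k. Since gcd(18, 36) = 18, dividing through by 18 this holds exactly when 2 ∣ k.
The smallest positive such k is 2.

2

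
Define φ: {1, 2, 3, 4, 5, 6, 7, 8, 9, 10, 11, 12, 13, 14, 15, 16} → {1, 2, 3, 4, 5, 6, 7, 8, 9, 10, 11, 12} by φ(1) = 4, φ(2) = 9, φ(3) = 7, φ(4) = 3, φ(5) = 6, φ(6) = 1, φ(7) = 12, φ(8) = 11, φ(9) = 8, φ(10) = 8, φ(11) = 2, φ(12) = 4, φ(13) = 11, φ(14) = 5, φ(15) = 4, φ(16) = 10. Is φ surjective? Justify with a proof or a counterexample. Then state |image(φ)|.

12

Every element of the codomain has a preimage: 1 = φ(6), 2 = φ(11), 3 = φ(4), 4 = φ(1), 5 = φ(14), 6 = φ(5), 7 = φ(3), 8 = φ(9), 9 = φ(2), 10 = φ(16), 11 = φ(8), 12 = φ(7).
Thus φ is surjective.
The image of φ is {1, 2, 3, 4, 5, 6, 7, 8, 9, 10, 11, 12}, which has 12 elements.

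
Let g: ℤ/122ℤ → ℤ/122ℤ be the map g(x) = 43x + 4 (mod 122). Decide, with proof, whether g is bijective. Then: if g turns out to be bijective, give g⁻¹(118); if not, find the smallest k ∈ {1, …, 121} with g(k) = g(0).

14

Suppose g(s) = g(t) in ℤ/122ℤ. Then 43s + 4 ≡ 43t + 4 (mod 122), thus 43(s − t) ≡ 0 (mod 122).
Since gcd(43, 122) = 1, 43 is invertible modulo 122, so s − t ≡ 0 (mod 122), i.e. s = t.
We now compute 43⁻¹ mod 122 explicitly. Euclid's algorithm: 122 = 2·43 + 36, 43 = 1·36 + 7, 36 = 5·7 + 1; back-substituting gives 1 = 105·43 − 37·122, so 43⁻¹ ≡ 105 (mod 122).
Then y ↦ 105(y − 4) is a two-sided inverse to g, so every y ∈ ℤ/122ℤ has a preimage.
Therefore g is bijective.
Since g is bijective, we compute g⁻¹(118): solve 43x + 4 ≡ 118 (mod 122), i.e. 43x ≡ 114 (mod 122).
Multiplying by 43⁻¹ = 105 gives x ≡ 105·114 = 11970 = 98·122 + 14 ≡ 14 (mod 122).
Check: g(14) = 43·14 + 4 = 606 = 4·122 + 118 ≡ 118 (mod 122).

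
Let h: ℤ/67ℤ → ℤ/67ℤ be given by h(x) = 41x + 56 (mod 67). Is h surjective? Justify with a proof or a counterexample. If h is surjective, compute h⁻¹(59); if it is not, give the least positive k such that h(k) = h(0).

54

Since gcd(41, 67) = 1, 41 is invertible modulo 67. Euclid's algorithm: 67 = 1·41 + 26, 41 = 1·26 + 15, 26 = 1·15 + 11, 15 = 1·11 + 4, 11 = 2·4 + 3, 4 = 1·3 + 1; back-substituting gives 1 = 18·41 − 11·67, so 41⁻¹ ≡ 18 (mod 67).
Then y ↦ 18(y − 56) is a two-sided inverse to h, so every y ∈ ℤ/67ℤ has a preimage.
So h is surjective.
Since h is surjective, we find h⁻¹(59): we need 41x ≡ 59 − 56 ≡ 3 (mod 67). Using 41⁻¹ = 18: x ≡ 18·3 = 54, so x = 54.
Check: h(54) = 41·54 + 56 = 2270 = 33·67 + 59 ≡ 59 (mod 67).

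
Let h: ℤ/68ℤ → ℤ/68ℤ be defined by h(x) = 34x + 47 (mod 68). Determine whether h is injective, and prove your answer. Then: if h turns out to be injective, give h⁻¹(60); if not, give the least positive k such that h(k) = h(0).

2

We have gcd(34, 68) = 34 > 1. Taking x_1 = 0 and x_2 = 2: h(0) = 47 and h(2) = 34·2 + 47 = 115 ≡ 47 (mod 68).
So h(0) = h(2) while 0 ≠ 2, therefore h is not injective.
Since h is not injective, we find the least positive k with h(k) = h(0): this means 34k ≡ 0 (mod 68), i.e. 68 ∣ 34k. Since gcd(34, 68) = 34, dividing through by 34 this holds exactly when 2 ∣ k.
The smallest positive such k is 2.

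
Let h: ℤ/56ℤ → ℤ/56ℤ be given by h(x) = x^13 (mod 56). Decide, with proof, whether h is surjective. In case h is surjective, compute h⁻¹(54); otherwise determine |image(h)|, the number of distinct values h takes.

35

h(0) = 0^13 = 0.
h(14): Repeated squaring mod 56: 14^1 ≡ 14, 14^2 ≡ 14² = 196 ≡ 28, 14^4 ≡ 28² = 784 ≡ 0, 14^8 ≡ 0² = 0. Since 13 = 8 + 4 + 1, 14^13 ≡ 0·0·14: 0·0 = 0, then 0·14 = 0. So 14^13 ≡ 0 (mod 56).
So h(0) = h(14) = 0 while 0 ≠ 14, hence h is not injective.
A non-injective map from the 56-element set ℤ/56ℤ to itself takes at most 55 distinct values, so it cannot be surjective. So h is not surjective.
Since h is not surjective, we determine |image(h)|. Computing x^13 mod 56 for each x (by repeated squaring, reducing mod 56 at every step), the values h(0), h(1), …, h(55) are: 0, 1, 16, 3, 32, 5, 48, 7, 8, 9, 24, 11, 40, 13, 0, 15, 16, 17, 32, 19, 48, 21, 8, 23, 24, 25, 40, 27, 0, 29, 16, 31, 32, 33, 48, 35, 8, 37, 24, 39, 40, 41, 0, 43, 16, 45, 32, 47, 48, 49, 8, 51, 24, 53, 40, 55.
The distinct values are {0, 1, 3, 5, 7, 8, 9, 11, 13, 15, 16, 17, 19, 21, 23, 24, 25, 27, 29, 31, 32, 33, 35, 37, 39, 40, 41, 43, 45, 47, 48, 49, 51, 53, 55}; there are 35 of them.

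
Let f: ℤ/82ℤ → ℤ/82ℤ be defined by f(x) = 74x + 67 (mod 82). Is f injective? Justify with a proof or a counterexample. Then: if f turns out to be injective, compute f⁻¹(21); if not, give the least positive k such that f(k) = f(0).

41

Recall that f is injective when f(u) = f(v) forces u = v.
We have gcd(74, 82) = 2 > 1. Taking u = 0 and v = 41: f(0) = 67 and f(41) = 74·41 + 67 = 3101 ≡ 67 (mod 82).
So f(0) = f(41) while 0 ≠ 41, so f is not injective.
Since f is not injective, we find the least positive k with f(k) = f(0): this means 74k ≡ 0 (mod 82), i.e. 82 ∣ 74k. Since gcd(74, 82) = 2, dividing through by 2 this holds exactly when 41 ∣ 37k, and as gcd(37, 41) = 1, exactly when 41 ∣ k.
The smallest positive such k is 41.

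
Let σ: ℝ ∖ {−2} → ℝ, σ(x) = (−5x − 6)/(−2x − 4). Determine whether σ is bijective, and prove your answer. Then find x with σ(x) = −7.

If σ(x) = 5/2, cross-multiplying gives −2(−5x − 6) = −5(−2x − 4), which simplifies to 12 = 20 — false.  So 5/2 has no preimage and σ is not surjective.
So σ is not bijective.
Solving σ(x) = −7: cross-multiplying gives −5x − 6 = −7(−2x − 4), which rearranges to −19x = 34, so x = −34/19.

-34/19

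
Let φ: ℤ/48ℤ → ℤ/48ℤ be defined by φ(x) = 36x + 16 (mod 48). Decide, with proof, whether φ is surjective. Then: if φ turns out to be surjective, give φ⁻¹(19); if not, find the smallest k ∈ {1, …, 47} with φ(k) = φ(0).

Recall that φ is surjective if every y in the codomain equals φ(x) for some x in the domain.
Since gcd(36, 48) = 12, we have 36x ≡ 0 (mod 12) for all x, so φ(x) ≡ 4 (mod 12).
But 0 ≢ 4 (mod 12), so 0 ∈ ℤ/48ℤ has no preimage. Thus φ is not surjective.
Since φ is not surjective, we find the least positive k with φ(k) = φ(0): this means 36k ≡ 0 (mod 48), i.e. 48 ∣ 36k. Since gcd(36, 48) = 12, dividing through by 12 this holds exactly when 4 ∣ 3k, and as gcd(3, 4) = 1, exactly when 4 ∣ k.
The smallest positive such k is 4.

4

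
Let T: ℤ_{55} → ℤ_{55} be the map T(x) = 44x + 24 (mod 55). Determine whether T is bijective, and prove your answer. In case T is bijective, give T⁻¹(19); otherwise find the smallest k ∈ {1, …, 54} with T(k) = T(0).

5

We have gcd(44, 55) = 11 > 1. Taking s = 0 and t = 5: T(0) = 24 and T(5) = 44·5 + 24 = 244 ≡ 24 (mod 55).
So T(0) = T(5) while 0 ≠ 5, therefore T is not injective, hence not bijective.
Since T is not bijective, we find the least positive k with T(k) = T(0): this means 44k ≡ 0 (mod 55), i.e. 55 ∣ 44k. Since gcd(44, 55) = 11, dividing through by 11 this holds exactly when 5 ∣ 4k, and as gcd(4, 5) = 1, exactly when 5 ∣ k.
The smallest positive such k is 5.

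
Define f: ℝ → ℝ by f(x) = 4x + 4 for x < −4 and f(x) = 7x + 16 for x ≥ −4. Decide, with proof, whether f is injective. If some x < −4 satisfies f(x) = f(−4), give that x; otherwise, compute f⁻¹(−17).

Both pieces are strictly increasing (slopes 4 and 7), so each is injective on its own interval.
The left piece maps (−∞, −4) onto (−∞, −12); the right piece maps [−4, ∞) onto [−12, ∞).
These images are disjoint, so no value is attained by both pieces. Hence f is injective.
Because the two images are disjoint, no x < −4 has f(x) = f(−4), so we compute f⁻¹(−17): −17 lies in (−∞, −12), so solve 4x + 4 = −17: x = (−17 − 4)/4 = −21/4.

-21/4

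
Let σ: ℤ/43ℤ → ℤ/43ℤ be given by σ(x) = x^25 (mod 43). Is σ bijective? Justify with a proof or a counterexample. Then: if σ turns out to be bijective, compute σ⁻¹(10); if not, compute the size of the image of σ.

Since 43 is prime, the nonzero elements of ℤ/43ℤ form a cyclic group of order 42.
As gcd(25, 42) = 1, raising to the 25th power is a bijection on this group: if a^25 ≡ b^25 then (ab^{−1})^25 = 1, and the only element of order dividing gcd(25, 42) = 1 is 1, so a = b.
With σ(0) = 0 this makes σ injective on all of ℤ/43ℤ, hence bijective (finite equal-size domain and codomain). In particular σ is bijective.
Since σ is bijective, we find the preimage of 10. The inverse of x ↦ x^25 on (ℤ/43ℤ)^× is x ↦ x^37, because 25·37 = 925 = 22·42 + 1 ≡ 1 (mod 42) and x^{42} = 1 for x ≠ 0 (Fermat). So σ⁻¹(10) = 10^37 mod 43.
Repeated squaring mod 43: 10^1 ≡ 10, 10^2 ≡ 10² = 100 ≡ 14, 10^4 ≡ 14² = 196 ≡ 24, 10^8 ≡ 24² = 576 ≡ 17, 10^16 ≡ 17² = 289 ≡ 31, 10^32 ≡ 31² = 961 ≡ 15. Since 37 = 32 + 4 + 1, 10^37 ≡ 15·24·10: 15·24 = 360 ≡ 16, then 16·10 = 160 ≡ 31. So 10^37 ≡ 31 (mod 43).
Hence σ⁻¹(10) = 31.

31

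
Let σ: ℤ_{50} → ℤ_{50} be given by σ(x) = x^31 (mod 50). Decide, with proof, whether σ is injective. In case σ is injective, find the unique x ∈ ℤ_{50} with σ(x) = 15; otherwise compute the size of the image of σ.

σ(0) = 0^31 = 0.
σ(10): Repeated squaring mod 50: 10^1 ≡ 10, 10^2 ≡ 10² = 100 ≡ 0, 10^4 ≡ 0² = 0, 10^8 ≡ 0² = 0, 10^16 ≡ 0² = 0. Since 31 = 16 + 8 + 4 + 2 + 1, 10^31 ≡ 0·0·0·0·10: 0·0 = 0, then 0·0 = 0, then 0·0 = 0, then 0·10 = 0. So 10^31 ≡ 0 (mod 50).
So σ(0) = σ(10) = 0 while 0 ≠ 10, so σ is not injective.
Since σ is not injective, we determine |image(σ)|. Computing x^31 mod 50 for each x (by repeated squaring, reducing mod 50 at every step), the values σ(0), σ(1), …, σ(49) are: 0, 1, 48, 47, 4, 25, 6, 43, 42, 9, 0, 11, 38, 37, 14, 25, 16, 33, 32, 19, 0, 21, 28, 27, 24, 25, 26, 23, 22, 29, 0, 31, 18, 17, 34, 25, 36, 13, 12, 39, 0, 41, 8, 7, 44, 25, 46, 3, 2, 49.
The distinct values are {0, 1, 2, 3, 4, 6, 7, 8, 9, 11, 12, 13, 14, 16, 17, 18, 19, 21, 22, 23, 24, 25, 26, 27, 28, 29, 31, 32, 33, 34, 36, 37, 38, 39, 41, 42, 43, 44, 46, 47, 48, 49}; there are 42 of them.

42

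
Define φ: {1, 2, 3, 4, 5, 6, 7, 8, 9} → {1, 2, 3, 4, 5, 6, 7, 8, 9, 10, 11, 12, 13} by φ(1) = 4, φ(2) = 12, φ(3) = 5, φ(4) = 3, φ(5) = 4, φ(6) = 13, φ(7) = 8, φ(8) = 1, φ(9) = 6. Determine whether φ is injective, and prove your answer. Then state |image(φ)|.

8

φ(1) = 4 = φ(5) with 1 ≠ 5, so φ is not injective.
The image of φ is {1, 3, 4, 5, 6, 8, 12, 13}, which has 8 elements.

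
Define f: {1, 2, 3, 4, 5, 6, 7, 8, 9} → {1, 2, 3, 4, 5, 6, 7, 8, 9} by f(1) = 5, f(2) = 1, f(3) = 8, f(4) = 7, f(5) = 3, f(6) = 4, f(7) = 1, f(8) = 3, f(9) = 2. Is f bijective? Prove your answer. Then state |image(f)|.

7

f(2) = 1 = f(7) with 2 ≠ 7, so f is not injective, hence not bijective.
The image of f is {1, 2, 3, 4, 5, 7, 8}, which has 7 elements.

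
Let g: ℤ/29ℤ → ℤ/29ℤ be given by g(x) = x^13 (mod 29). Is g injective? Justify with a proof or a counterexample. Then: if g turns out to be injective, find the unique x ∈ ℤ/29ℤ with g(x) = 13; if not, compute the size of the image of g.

Since 29 is prime, the nonzero elements of ℤ/29ℤ form a cyclic group of order 28.
As gcd(13, 28) = 1, raising to the 13th power is a bijection on this group: if u^13 ≡ v^13 then (uv^{−1})^13 = 1, and the only element of order dividing gcd(13, 28) = 1 is 1, so u = v.
With g(0) = 0 this makes g injective on all of ℤ/29ℤ, hence bijective (finite equal-size domain and codomain). In particular g is injective.
Since g is injective, we find the preimage of 13. The inverse of x ↦ x^13 on (ℤ/29ℤ)^× is x ↦ x^13, because 13·13 = 169 = 6·28 + 1 ≡ 1 (mod 28) and x^{28} = 1 for x ≠ 0 (Fermat). So g⁻¹(13) = 13^13 mod 29.
Repeated squaring mod 29: 13^1 ≡ 13, 13^2 ≡ 13² = 169 ≡ 24, 13^4 ≡ 24² = 576 ≡ 25, 13^8 ≡ 25² = 625 ≡ 16. Since 13 = 8 + 4 + 1, 13^13 ≡ 16·25·13: 16·25 = 400 ≡ 23, then 23·13 = 299 ≡ 9. So 13^13 ≡ 9 (mod 29).
Hence g⁻¹(13) = 9.

9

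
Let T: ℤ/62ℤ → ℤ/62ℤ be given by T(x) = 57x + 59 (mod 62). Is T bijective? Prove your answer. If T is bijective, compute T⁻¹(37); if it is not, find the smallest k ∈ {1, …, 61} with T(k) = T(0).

54

If T(x_1) = T(x_2), then 57x_1 ≡ 57x_2 (mod 62). Because gcd(57, 62) = 1, we may cancel 57 to get x_1 ≡ x_2 (mod 62).
We now compute 57⁻¹ mod 62 explicitly. Euclid's algorithm: 62 = 1·57 + 5, 57 = 11·5 + 2, 5 = 2·2 + 1; back-substituting gives 1 = 37·57 − 34·62, so 57⁻¹ ≡ 37 (mod 62).
Then y ↦ 37(y − 59) is a two-sided inverse to T, so every y ∈ ℤ/62ℤ has a preimage.
So T is bijective.
Since T is bijective, we compute T⁻¹(37): solve 57x + 59 ≡ 37 (mod 62), i.e. 57x ≡ 40 (mod 62).
Multiplying by 57⁻¹ = 37 gives x ≡ 37·40 = 1480 = 23·62 + 54 ≡ 54 (mod 62).
Check: T(54) = 57·54 + 59 = 3137 = 50·62 + 37 ≡ 37 (mod 62).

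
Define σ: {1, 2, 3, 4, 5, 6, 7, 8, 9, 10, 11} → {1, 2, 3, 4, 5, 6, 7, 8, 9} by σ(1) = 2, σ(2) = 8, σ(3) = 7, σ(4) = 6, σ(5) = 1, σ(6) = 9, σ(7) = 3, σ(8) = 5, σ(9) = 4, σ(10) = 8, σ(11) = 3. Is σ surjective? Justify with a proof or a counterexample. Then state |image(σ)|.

9

Every element of the codomain has a preimage: 1 = σ(5), 2 = σ(1), 3 = σ(7), 4 = σ(9), 5 = σ(8), 6 = σ(4), 7 = σ(3), 8 = σ(2), 9 = σ(6).
Hence σ is surjective.
The image of σ is {1, 2, 3, 4, 5, 6, 7, 8, 9}, which has 9 elements.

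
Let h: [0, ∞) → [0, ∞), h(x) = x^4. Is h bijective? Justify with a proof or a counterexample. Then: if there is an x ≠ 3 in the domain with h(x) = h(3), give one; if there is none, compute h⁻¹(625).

5

On [0, ∞), x ↦ x^4 is strictly increasing (injective) and for any y ∈ [0, ∞) the 4th root y^{1/4} lies in [0, ∞) (surjective). So h is bijective.
Since x ↦ x^4 is strictly increasing on [0, ∞), it is injective there, so no x ≠ 3 in the domain has h(x) = h(3). We therefore compute h⁻¹(625) = 625^{1/4} = 5 (indeed 5^4 = 625).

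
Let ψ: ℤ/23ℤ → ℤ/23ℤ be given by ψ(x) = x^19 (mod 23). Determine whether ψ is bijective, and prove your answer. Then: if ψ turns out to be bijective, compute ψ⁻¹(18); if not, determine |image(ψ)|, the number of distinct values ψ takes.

6

Since 23 is prime, the nonzero elements of ℤ/23ℤ form a cyclic group of order 22.
As gcd(19, 22) = 1, raising to the 19th power is a bijection on this group: if s^19 ≡ t^19 then (st^{−1})^19 = 1, and the only element of order dividing gcd(19, 22) = 1 is 1, so s = t.
With ψ(0) = 0 this makes ψ injective on all of ℤ/23ℤ, hence bijective (finite equal-size domain and codomain). In particular ψ is bijective.
Since ψ is bijective, we find the preimage of 18. The inverse of x ↦ x^19 on (ℤ/23ℤ)^× is x ↦ x^7, because 19·7 = 133 = 6·22 + 1 ≡ 1 (mod 22) and x^{22} = 1 for x ≠ 0 (Fermat). So ψ⁻¹(18) = 18^7 mod 23.
Repeated squaring mod 23: 18^1 ≡ 18, 18^2 ≡ 18² = 324 ≡ 2, 18^4 ≡ 2² = 4. Since 7 = 4 + 2 + 1, 18^7 ≡ 4·2·18: 4·2 = 8, then 8·18 = 144 ≡ 6. So 18^7 ≡ 6 (mod 23).
Hence ψ⁻¹(18) = 6.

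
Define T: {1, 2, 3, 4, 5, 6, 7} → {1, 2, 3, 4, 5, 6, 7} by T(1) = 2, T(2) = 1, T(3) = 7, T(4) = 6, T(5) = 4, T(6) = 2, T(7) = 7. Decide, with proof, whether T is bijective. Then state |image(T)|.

5

T(1) = 2 = T(6) with 1 ≠ 6, so T is not injective, hence not bijective.
The image of T is {1, 2, 4, 6, 7}, which has 5 elements.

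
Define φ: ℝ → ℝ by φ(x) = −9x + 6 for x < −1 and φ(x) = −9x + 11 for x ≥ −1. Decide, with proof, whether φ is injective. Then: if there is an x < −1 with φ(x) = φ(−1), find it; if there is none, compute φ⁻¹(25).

Both pieces are strictly decreasing (slopes −9 and −9), so each is injective on its own interval.
The left piece maps (−∞, −1) onto (15, ∞); the right piece maps [−1, ∞) onto (−∞, 20].
These images overlap. In particular φ(−1) = 20 (right piece), and solving −9x + 6 = 20 on the left piece gives x = −14/9 < −1.
So φ(−14/9) = φ(−1) with −14/9 ≠ −1, and φ is not injective. This x = −14/9 is the requested value below −1.

-14/9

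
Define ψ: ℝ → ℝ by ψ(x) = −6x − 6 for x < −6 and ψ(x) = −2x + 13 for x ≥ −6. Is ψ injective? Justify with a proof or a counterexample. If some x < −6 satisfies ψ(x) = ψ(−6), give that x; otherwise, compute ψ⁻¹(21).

-4

Both pieces are strictly decreasing (slopes −6 and −2), so each is injective on its own interval.
The left piece maps (−∞, −6) onto (30, ∞); the right piece maps [−6, ∞) onto (−∞, 25].
These images are disjoint, so no value is attained by both pieces. Thus ψ is injective.
Because the two images are disjoint, no x < −6 has ψ(x) = ψ(−6), so we compute ψ⁻¹(21): 21 lies in (−∞, 25], so solve −2x + 13 = 21: x = (21 − 13)/(−2) = −4.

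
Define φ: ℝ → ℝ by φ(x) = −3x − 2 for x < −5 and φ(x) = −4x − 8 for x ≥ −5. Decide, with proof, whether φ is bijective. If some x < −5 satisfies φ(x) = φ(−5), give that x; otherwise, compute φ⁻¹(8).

Both pieces are strictly decreasing (slopes −3 and −4), so each is injective on its own interval.
The left piece maps (−∞, −5) onto (13, ∞); the right piece maps [−5, ∞) onto (−∞, 12].
The images leave a gap (13 has no preimage), so φ is not surjective, hence not bijective.
Because the two images are disjoint, no x < −5 has φ(x) = φ(−5), so we compute φ⁻¹(8): 8 lies in (−∞, 12], so solve −4x − 8 = 8: x = (8 + 8)/(−4) = −4.

-4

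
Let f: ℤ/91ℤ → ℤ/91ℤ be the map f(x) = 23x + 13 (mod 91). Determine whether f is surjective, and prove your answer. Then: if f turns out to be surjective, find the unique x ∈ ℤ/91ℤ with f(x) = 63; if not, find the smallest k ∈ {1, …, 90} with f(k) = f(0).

Since gcd(23, 91) = 1, 23 is invertible modulo 91. Euclid's algorithm: 91 = 3·23 + 22, 23 = 1·22 + 1; back-substituting gives 1 = 4·23 − 1·91, so 23⁻¹ ≡ 4 (mod 91).
Then y ↦ 4(y − 13) is a two-sided inverse to f, so every y ∈ ℤ/91ℤ has a preimage.
So f is surjective.
Since f is surjective, we find f⁻¹(63): we need 23x ≡ 63 − 13 ≡ 50 (mod 91). Using 23⁻¹ = 4: x ≡ 4·50 = 200 = 2·91 + 18, so x = 18.
Check: f(18) = 23·18 + 13 = 427 = 4·91 + 63 ≡ 63 (mod 91).

18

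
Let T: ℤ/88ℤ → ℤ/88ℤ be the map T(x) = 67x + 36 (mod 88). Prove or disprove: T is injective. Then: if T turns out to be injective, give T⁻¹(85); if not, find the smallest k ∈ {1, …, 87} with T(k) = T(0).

27

If T(a) = T(b), then 67a ≡ 67b (mod 88). Because gcd(67, 88) = 1, we may cancel 67 to get a ≡ b (mod 88).
So T is injective.
We now compute 67⁻¹ mod 88 explicitly. Euclid's algorithm: 88 = 1·67 + 21, 67 = 3·21 + 4, 21 = 5·4 + 1; back-substituting gives 1 = 67·67 − 51·88, so 67⁻¹ ≡ 67 (mod 88).
Since T is injective, we compute T⁻¹(85): solve 67x + 36 ≡ 85 (mod 88), i.e. 67x ≡ 49 (mod 88).
Multiplying by 67⁻¹ = 67 gives x ≡ 67·49 = 3283 = 37·88 + 27 ≡ 27 (mod 88).
Check: T(27) = 67·27 + 36 = 1845 = 20·88 + 85 ≡ 85 (mod 88).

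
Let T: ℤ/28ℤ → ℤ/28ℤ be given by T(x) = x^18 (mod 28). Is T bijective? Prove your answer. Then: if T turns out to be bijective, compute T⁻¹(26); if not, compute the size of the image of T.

4

T(1) = 1^18 = 1.
T(3): Repeated squaring mod 28: 3^1 ≡ 3, 3^2 ≡ 3² = 9, 3^4 ≡ 9² = 81 ≡ 25, 3^8 ≡ 25² = 625 ≡ 9, 3^16 ≡ 9² = 81 ≡ 25. Since 18 = 16 + 2, 3^18 ≡ 25·9: 25·9 = 225 ≡ 1. So 3^18 ≡ 1 (mod 28).
So T(1) = T(3) = 1 while 1 ≠ 3, hence T is not injective, hence not bijective.
Since T is not bijective, we determine |image(T)|. Computing x^18 mod 28 for each x (by repeated squaring, reducing mod 28 at every step), the values T(0), T(1), …, T(27) are: 0, 1, 8, 1, 8, 1, 8, 21, 8, 1, 8, 1, 8, 1, 0, 1, 8, 1, 8, 1, 8, 21, 8, 1, 8, 1, 8, 1.
The distinct values are {0, 1, 8, 21}; there are 4 of them.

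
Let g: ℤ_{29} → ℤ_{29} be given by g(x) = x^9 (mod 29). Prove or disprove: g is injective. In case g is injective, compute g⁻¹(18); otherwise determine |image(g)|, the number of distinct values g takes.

10

Since 29 is prime, the nonzero elements of ℤ_{29} form a cyclic group of order 28.
As gcd(9, 28) = 1, raising to the 9th power is a bijection on this group: if x_1^9 ≡ x_2^9 then (x_1x_2^{−1})^9 = 1, and the only element of order dividing gcd(9, 28) = 1 is 1, so x_1 = x_2.
With g(0) = 0 this makes g injective on all of ℤ_{29}, hence bijective (finite equal-size domain and codomain). In particular g is injective.
Since g is injective, we find the preimage of 18. The inverse of x ↦ x^9 on (ℤ_{29})^× is x ↦ x^25, because 9·25 = 225 = 8·28 + 1 ≡ 1 (mod 28) and x^{28} = 1 for x ≠ 0 (Fermat). So g⁻¹(18) = 18^25 mod 29.
Repeated squaring mod 29: 18^1 ≡ 18, 18^2 ≡ 18² = 324 ≡ 5, 18^4 ≡ 5² = 25, 18^8 ≡ 25² = 625 ≡ 16, 18^16 ≡ 16² = 256 ≡ 24. Since 25 = 16 + 8 + 1, 18^25 ≡ 24·16·18: 24·16 = 384 ≡ 7, then 7·18 = 126 ≡ 10. So 18^25 ≡ 10 (mod 29).
Hence g⁻¹(18) = 10.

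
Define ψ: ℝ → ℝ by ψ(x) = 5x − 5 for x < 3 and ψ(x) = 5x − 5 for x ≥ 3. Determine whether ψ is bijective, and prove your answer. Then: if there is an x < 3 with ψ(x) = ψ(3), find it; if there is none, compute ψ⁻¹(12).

17/5

Both pieces are strictly increasing (slopes 5 and 5), so each is injective on its own interval.
The left piece maps (−∞, 3) onto (−∞, 10); the right piece maps [3, ∞) onto [10, ∞).
Since 10 = 10, the images partition ℝ: ψ is injective and surjective, hence bijective.
Because the two images are disjoint, no x < 3 has ψ(x) = ψ(3), so we compute ψ⁻¹(12): 12 lies in [10, ∞), so solve 5x − 5 = 12: x = (12 + 5)/5 = 17/5.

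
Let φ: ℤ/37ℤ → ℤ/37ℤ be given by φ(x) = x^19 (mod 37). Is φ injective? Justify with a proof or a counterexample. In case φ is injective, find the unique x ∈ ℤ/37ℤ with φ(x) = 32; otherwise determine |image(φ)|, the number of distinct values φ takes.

5

Since 37 is prime, the nonzero elements of ℤ/37ℤ form a cyclic group of order 36.
As gcd(19, 36) = 1, raising to the 19th power is a bijection on this group: if a^19 ≡ b^19 then (ab^{−1})^19 = 1, and the only element of order dividing gcd(19, 36) = 1 is 1, so a = b.
With φ(0) = 0 this makes φ injective on all of ℤ/37ℤ, hence bijective (finite equal-size domain and codomain). In particular φ is injective.
Since φ is injective, we find the preimage of 32. The inverse of x ↦ x^19 on (ℤ/37ℤ)^× is x ↦ x^19, because 19·19 = 361 = 10·36 + 1 ≡ 1 (mod 36) and x^{36} = 1 for x ≠ 0 (Fermat). So φ⁻¹(32) = 32^19 mod 37.
Repeated squaring mod 37: 32^1 ≡ 32, 32^2 ≡ 32² = 1024 ≡ 25, 32^4 ≡ 25² = 625 ≡ 33, 32^8 ≡ 33² = 1089 ≡ 16, 32^16 ≡ 16² = 256 ≡ 34. Since 19 = 16 + 2 + 1, 32^19 ≡ 34·25·32: 34·25 = 850 ≡ 36, then 36·32 = 1152 ≡ 5. So 32^19 ≡ 5 (mod 37).
Hence φ⁻¹(32) = 5.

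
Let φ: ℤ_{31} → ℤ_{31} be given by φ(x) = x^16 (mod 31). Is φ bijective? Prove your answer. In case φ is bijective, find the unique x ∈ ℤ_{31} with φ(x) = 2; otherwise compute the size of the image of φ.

φ(15): Repeated squaring mod 31: 15^1 ≡ 15, 15^2 ≡ 15² = 225 ≡ 8, 15^4 ≡ 8² = 64 ≡ 2, 15^8 ≡ 2² = 4, 15^16 ≡ 4² = 16. So 15^16 ≡ 16 (mod 31).
φ(16): Repeated squaring mod 31: 16^1 ≡ 16, 16^2 ≡ 16² = 256 ≡ 8, 16^4 ≡ 8² = 64 ≡ 2, 16^8 ≡ 2² = 4, 16^16 ≡ 4² = 16. So 16^16 ≡ 16 (mod 31).
So φ(15) = φ(16) = 16 while 15 ≠ 16, hence φ is not injective, hence not bijective.
Since φ is not bijective, we determine |image(φ)|. Computing x^16 mod 31 for each x (by repeated squaring, reducing mod 31 at every step), the values φ(0), φ(1), …, φ(30) are: 0, 1, 2, 28, 4, 5, 25, 7, 8, 9, 10, 20, 19, 18, 14, 16, 16, 14, 18, 19, 20, 10, 9, 8, 7, 25, 5, 4, 28, 2, 1.
The distinct values are {0, 1, 2, 4, 5, 7, 8, 9, 10, 14, 16, 18, 19, 20, 25, 28}; there are 16 of them.

16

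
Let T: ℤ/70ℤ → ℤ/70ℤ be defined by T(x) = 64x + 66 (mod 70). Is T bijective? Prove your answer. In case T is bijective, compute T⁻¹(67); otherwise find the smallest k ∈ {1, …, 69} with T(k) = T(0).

By definition, injectivity means: for all a, b in the domain, T(a) = T(b) implies a = b.
We have gcd(64, 70) = 2 > 1. Taking a = 0 and b = 35: T(0) = 66 and T(35) = 64·35 + 66 = 2306 ≡ 66 (mod 70).
So T(0) = T(35) while 0 ≠ 35, thus T is not injective, hence not bijective.
Since T is not bijective, we find the least positive k with T(k) = T(0): this means 64k ≡ 0 (mod 70), i.e. 70 ∣ 64k. Since gcd(64, 70) = 2, dividing through by 2 this holds exactly when 35 ∣ 32k, and as gcd(32, 35) = 1, exactly when 35 ∣ k.
The smallest positive such k is 35.

35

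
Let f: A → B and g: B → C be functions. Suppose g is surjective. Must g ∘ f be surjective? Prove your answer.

not surjective

No. Take A = {1}, B = C = {1, 2, 3, 4}, f(1) = 1, and g = identity (surjective).
Then (g ∘ f)(1) = 1, and 4 ∈ C has no preimage under g ∘ f, so g ∘ f is not surjective.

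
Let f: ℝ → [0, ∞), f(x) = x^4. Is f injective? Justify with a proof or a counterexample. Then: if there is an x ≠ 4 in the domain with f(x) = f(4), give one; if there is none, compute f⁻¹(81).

f(4) = 256 = (−4)^4 = f(−4) (since 4 is even), with 4 ≠ −4. So f is not injective.
For the follow-up, such an x exists: taking x = −4 ∈ ℝ gives f(−4) = 256 = f(4) with −4 ≠ 4.

-4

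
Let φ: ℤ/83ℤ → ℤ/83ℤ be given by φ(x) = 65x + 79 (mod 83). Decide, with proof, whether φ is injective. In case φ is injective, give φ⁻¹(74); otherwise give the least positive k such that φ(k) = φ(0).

51

Recall that φ is injective when φ(s) = φ(t) forces s = t.
If φ(s) = φ(t), then 65s ≡ 65t (mod 83). Because gcd(65, 83) = 1, we may cancel 65 to get s ≡ t (mod 83).
So φ is injective.
We now compute 65⁻¹ mod 83 explicitly. Euclid's algorithm: 83 = 1·65 + 18, 65 = 3·18 + 11, 18 = 1·11 + 7, 11 = 1·7 + 4, 7 = 1·4 + 3, 4 = 1·3 + 1; back-substituting gives 1 = 23·65 − 18·83, so 65⁻¹ ≡ 23 (mod 83).
Since φ is injective, we compute φ⁻¹(74): solve 65x + 79 ≡ 74 (mod 83), i.e. 65x ≡ 78 (mod 83).
Multiplying by 65⁻¹ = 23 gives x ≡ 23·78 = 1794 = 21·83 + 51 ≡ 51 (mod 83).
Check: φ(51) = 65·51 + 79 = 3394 = 40·83 + 74 ≡ 74 (mod 83).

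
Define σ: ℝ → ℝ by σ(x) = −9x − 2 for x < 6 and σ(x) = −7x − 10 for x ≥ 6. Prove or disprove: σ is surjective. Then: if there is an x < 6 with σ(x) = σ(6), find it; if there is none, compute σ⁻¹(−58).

Both pieces are strictly decreasing (slopes −9 and −7), so each is injective on its own interval.
The left piece maps (−∞, 6) onto (−56, ∞); the right piece maps [6, ∞) onto (−∞, −52].
The union (−56, ∞) ∪ (−∞, −52] covers ℝ, so σ is surjective.
For the follow-up: the images overlap, so an x < 6 with σ(x) = σ(6) exists. σ(6) = −52; solving −9x − 2 = −52 for x < 6 gives x = (−52 + 2)/(−9) = 50/9.

50/9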